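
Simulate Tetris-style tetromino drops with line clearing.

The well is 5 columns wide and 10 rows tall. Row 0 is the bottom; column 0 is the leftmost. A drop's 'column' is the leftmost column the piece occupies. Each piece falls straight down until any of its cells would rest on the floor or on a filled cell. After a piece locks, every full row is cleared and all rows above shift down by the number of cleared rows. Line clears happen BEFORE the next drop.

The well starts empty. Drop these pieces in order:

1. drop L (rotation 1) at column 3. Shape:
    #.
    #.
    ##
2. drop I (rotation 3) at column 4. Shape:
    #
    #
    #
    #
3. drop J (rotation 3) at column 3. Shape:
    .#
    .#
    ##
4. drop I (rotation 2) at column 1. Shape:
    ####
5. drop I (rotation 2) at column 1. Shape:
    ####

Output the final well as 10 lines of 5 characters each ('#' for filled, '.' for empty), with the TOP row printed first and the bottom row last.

Drop 1: L rot1 at col 3 lands with bottom-row=0; cleared 0 line(s) (total 0); column heights now [0 0 0 3 1], max=3
Drop 2: I rot3 at col 4 lands with bottom-row=1; cleared 0 line(s) (total 0); column heights now [0 0 0 3 5], max=5
Drop 3: J rot3 at col 3 lands with bottom-row=5; cleared 0 line(s) (total 0); column heights now [0 0 0 6 8], max=8
Drop 4: I rot2 at col 1 lands with bottom-row=8; cleared 0 line(s) (total 0); column heights now [0 9 9 9 9], max=9
Drop 5: I rot2 at col 1 lands with bottom-row=9; cleared 0 line(s) (total 0); column heights now [0 10 10 10 10], max=10

Answer: .####
.####
....#
....#
...##
....#
....#
...##
...##
...##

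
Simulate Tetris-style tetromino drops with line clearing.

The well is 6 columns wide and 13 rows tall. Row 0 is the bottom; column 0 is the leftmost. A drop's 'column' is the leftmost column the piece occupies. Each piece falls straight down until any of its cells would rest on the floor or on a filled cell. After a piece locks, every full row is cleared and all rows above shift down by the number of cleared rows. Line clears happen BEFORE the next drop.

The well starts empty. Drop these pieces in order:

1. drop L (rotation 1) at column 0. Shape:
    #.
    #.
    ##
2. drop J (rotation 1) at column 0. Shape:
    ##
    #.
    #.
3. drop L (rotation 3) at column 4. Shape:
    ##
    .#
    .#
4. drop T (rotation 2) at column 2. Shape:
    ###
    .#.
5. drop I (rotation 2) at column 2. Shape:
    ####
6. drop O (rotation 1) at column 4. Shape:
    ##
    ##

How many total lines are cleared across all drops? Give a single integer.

Drop 1: L rot1 at col 0 lands with bottom-row=0; cleared 0 line(s) (total 0); column heights now [3 1 0 0 0 0], max=3
Drop 2: J rot1 at col 0 lands with bottom-row=3; cleared 0 line(s) (total 0); column heights now [6 6 0 0 0 0], max=6
Drop 3: L rot3 at col 4 lands with bottom-row=0; cleared 0 line(s) (total 0); column heights now [6 6 0 0 3 3], max=6
Drop 4: T rot2 at col 2 lands with bottom-row=2; cleared 0 line(s) (total 0); column heights now [6 6 4 4 4 3], max=6
Drop 5: I rot2 at col 2 lands with bottom-row=4; cleared 0 line(s) (total 0); column heights now [6 6 5 5 5 5], max=6
Drop 6: O rot1 at col 4 lands with bottom-row=5; cleared 0 line(s) (total 0); column heights now [6 6 5 5 7 7], max=7

Answer: 0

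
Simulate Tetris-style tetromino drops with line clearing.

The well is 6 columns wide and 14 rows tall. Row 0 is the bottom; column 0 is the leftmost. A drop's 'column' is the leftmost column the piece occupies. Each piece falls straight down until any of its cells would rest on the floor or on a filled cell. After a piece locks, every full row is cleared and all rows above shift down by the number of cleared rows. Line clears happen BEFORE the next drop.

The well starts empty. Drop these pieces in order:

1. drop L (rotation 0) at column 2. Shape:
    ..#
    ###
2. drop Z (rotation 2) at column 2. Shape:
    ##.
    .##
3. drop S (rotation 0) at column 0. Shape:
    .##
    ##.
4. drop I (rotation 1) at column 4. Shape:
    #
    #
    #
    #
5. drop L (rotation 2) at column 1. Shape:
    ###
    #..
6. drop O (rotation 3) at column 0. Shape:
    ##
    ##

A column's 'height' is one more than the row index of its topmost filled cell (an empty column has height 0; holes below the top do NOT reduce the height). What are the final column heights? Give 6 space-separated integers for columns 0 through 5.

Drop 1: L rot0 at col 2 lands with bottom-row=0; cleared 0 line(s) (total 0); column heights now [0 0 1 1 2 0], max=2
Drop 2: Z rot2 at col 2 lands with bottom-row=2; cleared 0 line(s) (total 0); column heights now [0 0 4 4 3 0], max=4
Drop 3: S rot0 at col 0 lands with bottom-row=3; cleared 0 line(s) (total 0); column heights now [4 5 5 4 3 0], max=5
Drop 4: I rot1 at col 4 lands with bottom-row=3; cleared 0 line(s) (total 0); column heights now [4 5 5 4 7 0], max=7
Drop 5: L rot2 at col 1 lands with bottom-row=5; cleared 0 line(s) (total 0); column heights now [4 7 7 7 7 0], max=7
Drop 6: O rot3 at col 0 lands with bottom-row=7; cleared 0 line(s) (total 0); column heights now [9 9 7 7 7 0], max=9

Answer: 9 9 7 7 7 0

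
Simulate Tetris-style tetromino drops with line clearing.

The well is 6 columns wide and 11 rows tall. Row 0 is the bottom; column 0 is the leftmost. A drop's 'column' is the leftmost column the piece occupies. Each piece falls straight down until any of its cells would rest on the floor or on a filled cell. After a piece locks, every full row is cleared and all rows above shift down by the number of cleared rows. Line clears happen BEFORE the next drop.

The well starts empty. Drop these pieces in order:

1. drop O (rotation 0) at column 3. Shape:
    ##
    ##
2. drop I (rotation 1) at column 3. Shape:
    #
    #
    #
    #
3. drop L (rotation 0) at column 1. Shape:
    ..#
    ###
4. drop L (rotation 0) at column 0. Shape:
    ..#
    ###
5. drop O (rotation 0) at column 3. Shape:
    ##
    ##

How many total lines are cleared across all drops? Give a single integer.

Drop 1: O rot0 at col 3 lands with bottom-row=0; cleared 0 line(s) (total 0); column heights now [0 0 0 2 2 0], max=2
Drop 2: I rot1 at col 3 lands with bottom-row=2; cleared 0 line(s) (total 0); column heights now [0 0 0 6 2 0], max=6
Drop 3: L rot0 at col 1 lands with bottom-row=6; cleared 0 line(s) (total 0); column heights now [0 7 7 8 2 0], max=8
Drop 4: L rot0 at col 0 lands with bottom-row=7; cleared 0 line(s) (total 0); column heights now [8 8 9 8 2 0], max=9
Drop 5: O rot0 at col 3 lands with bottom-row=8; cleared 0 line(s) (total 0); column heights now [8 8 9 10 10 0], max=10

Answer: 0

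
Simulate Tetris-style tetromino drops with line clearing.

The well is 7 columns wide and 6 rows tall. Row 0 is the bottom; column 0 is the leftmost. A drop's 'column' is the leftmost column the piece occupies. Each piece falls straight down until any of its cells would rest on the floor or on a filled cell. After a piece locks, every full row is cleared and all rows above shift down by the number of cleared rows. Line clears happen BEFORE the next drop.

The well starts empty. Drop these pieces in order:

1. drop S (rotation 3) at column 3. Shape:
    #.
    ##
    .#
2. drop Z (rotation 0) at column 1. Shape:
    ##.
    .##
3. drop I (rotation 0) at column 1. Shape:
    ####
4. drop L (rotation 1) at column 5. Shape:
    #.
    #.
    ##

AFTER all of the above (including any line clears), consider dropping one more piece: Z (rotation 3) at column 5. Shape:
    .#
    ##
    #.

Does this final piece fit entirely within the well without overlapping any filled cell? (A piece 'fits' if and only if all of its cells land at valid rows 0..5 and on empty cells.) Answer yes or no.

Drop 1: S rot3 at col 3 lands with bottom-row=0; cleared 0 line(s) (total 0); column heights now [0 0 0 3 2 0 0], max=3
Drop 2: Z rot0 at col 1 lands with bottom-row=3; cleared 0 line(s) (total 0); column heights now [0 5 5 4 2 0 0], max=5
Drop 3: I rot0 at col 1 lands with bottom-row=5; cleared 0 line(s) (total 0); column heights now [0 6 6 6 6 0 0], max=6
Drop 4: L rot1 at col 5 lands with bottom-row=0; cleared 0 line(s) (total 0); column heights now [0 6 6 6 6 3 1], max=6
Test piece Z rot3 at col 5 (width 2): heights before test = [0 6 6 6 6 3 1]; fits = True

Answer: yes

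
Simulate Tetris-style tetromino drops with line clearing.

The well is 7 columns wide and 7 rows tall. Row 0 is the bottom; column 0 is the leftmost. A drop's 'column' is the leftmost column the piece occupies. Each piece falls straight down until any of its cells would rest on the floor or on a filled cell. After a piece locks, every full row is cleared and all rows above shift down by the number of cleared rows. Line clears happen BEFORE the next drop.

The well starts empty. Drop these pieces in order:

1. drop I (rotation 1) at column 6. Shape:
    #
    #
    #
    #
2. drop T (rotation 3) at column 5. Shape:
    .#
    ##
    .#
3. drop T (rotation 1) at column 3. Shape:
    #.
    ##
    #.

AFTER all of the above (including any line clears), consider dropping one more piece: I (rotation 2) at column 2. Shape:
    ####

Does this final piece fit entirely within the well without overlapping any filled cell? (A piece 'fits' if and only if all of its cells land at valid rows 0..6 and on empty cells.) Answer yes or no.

Drop 1: I rot1 at col 6 lands with bottom-row=0; cleared 0 line(s) (total 0); column heights now [0 0 0 0 0 0 4], max=4
Drop 2: T rot3 at col 5 lands with bottom-row=4; cleared 0 line(s) (total 0); column heights now [0 0 0 0 0 6 7], max=7
Drop 3: T rot1 at col 3 lands with bottom-row=0; cleared 0 line(s) (total 0); column heights now [0 0 0 3 2 6 7], max=7
Test piece I rot2 at col 2 (width 4): heights before test = [0 0 0 3 2 6 7]; fits = True

Answer: yes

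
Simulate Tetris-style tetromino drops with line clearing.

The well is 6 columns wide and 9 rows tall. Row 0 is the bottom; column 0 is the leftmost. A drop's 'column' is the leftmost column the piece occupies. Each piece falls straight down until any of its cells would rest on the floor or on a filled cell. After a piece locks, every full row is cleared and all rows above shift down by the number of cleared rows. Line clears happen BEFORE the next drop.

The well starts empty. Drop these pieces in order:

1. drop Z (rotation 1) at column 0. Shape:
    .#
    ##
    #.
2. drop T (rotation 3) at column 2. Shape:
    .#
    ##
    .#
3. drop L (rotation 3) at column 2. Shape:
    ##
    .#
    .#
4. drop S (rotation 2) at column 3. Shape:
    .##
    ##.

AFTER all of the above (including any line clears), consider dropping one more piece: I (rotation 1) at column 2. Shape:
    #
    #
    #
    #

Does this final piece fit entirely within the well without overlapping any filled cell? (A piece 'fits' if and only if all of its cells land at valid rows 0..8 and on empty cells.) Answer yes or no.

Answer: no

Derivation:
Drop 1: Z rot1 at col 0 lands with bottom-row=0; cleared 0 line(s) (total 0); column heights now [2 3 0 0 0 0], max=3
Drop 2: T rot3 at col 2 lands with bottom-row=0; cleared 0 line(s) (total 0); column heights now [2 3 2 3 0 0], max=3
Drop 3: L rot3 at col 2 lands with bottom-row=3; cleared 0 line(s) (total 0); column heights now [2 3 6 6 0 0], max=6
Drop 4: S rot2 at col 3 lands with bottom-row=6; cleared 0 line(s) (total 0); column heights now [2 3 6 7 8 8], max=8
Test piece I rot1 at col 2 (width 1): heights before test = [2 3 6 7 8 8]; fits = False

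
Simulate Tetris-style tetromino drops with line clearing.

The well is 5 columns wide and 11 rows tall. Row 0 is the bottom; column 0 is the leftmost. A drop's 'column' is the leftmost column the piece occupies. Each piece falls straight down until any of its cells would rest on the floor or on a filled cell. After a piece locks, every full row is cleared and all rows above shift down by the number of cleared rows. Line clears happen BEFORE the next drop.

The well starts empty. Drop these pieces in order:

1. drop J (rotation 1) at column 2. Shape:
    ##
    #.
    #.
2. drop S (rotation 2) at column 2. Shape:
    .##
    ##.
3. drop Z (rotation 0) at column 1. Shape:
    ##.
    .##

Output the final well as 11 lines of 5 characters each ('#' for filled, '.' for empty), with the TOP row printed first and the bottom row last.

Drop 1: J rot1 at col 2 lands with bottom-row=0; cleared 0 line(s) (total 0); column heights now [0 0 3 3 0], max=3
Drop 2: S rot2 at col 2 lands with bottom-row=3; cleared 0 line(s) (total 0); column heights now [0 0 4 5 5], max=5
Drop 3: Z rot0 at col 1 lands with bottom-row=5; cleared 0 line(s) (total 0); column heights now [0 7 7 6 5], max=7

Answer: .....
.....
.....
.....
.##..
..##.
...##
..##.
..##.
..#..
..#..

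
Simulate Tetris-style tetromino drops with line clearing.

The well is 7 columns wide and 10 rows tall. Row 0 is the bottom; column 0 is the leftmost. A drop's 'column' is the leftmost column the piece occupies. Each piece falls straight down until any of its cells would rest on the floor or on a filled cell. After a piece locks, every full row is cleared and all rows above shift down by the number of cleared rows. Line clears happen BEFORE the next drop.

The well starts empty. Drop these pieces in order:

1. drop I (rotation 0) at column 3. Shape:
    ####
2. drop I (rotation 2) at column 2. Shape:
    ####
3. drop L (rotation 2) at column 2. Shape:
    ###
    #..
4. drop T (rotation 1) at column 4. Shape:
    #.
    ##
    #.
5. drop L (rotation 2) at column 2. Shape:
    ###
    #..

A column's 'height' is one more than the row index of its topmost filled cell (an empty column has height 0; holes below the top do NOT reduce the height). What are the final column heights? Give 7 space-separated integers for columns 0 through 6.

Answer: 0 0 8 8 8 6 1

Derivation:
Drop 1: I rot0 at col 3 lands with bottom-row=0; cleared 0 line(s) (total 0); column heights now [0 0 0 1 1 1 1], max=1
Drop 2: I rot2 at col 2 lands with bottom-row=1; cleared 0 line(s) (total 0); column heights now [0 0 2 2 2 2 1], max=2
Drop 3: L rot2 at col 2 lands with bottom-row=2; cleared 0 line(s) (total 0); column heights now [0 0 4 4 4 2 1], max=4
Drop 4: T rot1 at col 4 lands with bottom-row=4; cleared 0 line(s) (total 0); column heights now [0 0 4 4 7 6 1], max=7
Drop 5: L rot2 at col 2 lands with bottom-row=6; cleared 0 line(s) (total 0); column heights now [0 0 8 8 8 6 1], max=8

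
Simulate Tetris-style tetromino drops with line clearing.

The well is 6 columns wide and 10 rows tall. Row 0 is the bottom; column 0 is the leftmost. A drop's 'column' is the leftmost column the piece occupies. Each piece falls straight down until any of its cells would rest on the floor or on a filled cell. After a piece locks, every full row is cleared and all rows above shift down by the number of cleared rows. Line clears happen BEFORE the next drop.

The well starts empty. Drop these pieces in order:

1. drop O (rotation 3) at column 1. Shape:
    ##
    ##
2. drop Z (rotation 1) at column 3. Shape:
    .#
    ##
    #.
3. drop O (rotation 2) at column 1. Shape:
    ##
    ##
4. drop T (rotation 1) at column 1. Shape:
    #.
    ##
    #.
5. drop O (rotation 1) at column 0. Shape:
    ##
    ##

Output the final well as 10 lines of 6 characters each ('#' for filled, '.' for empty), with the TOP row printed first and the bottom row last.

Answer: ......
##....
##....
.#....
.##...
.#....
.##...
.##.#.
.####.
.###..

Derivation:
Drop 1: O rot3 at col 1 lands with bottom-row=0; cleared 0 line(s) (total 0); column heights now [0 2 2 0 0 0], max=2
Drop 2: Z rot1 at col 3 lands with bottom-row=0; cleared 0 line(s) (total 0); column heights now [0 2 2 2 3 0], max=3
Drop 3: O rot2 at col 1 lands with bottom-row=2; cleared 0 line(s) (total 0); column heights now [0 4 4 2 3 0], max=4
Drop 4: T rot1 at col 1 lands with bottom-row=4; cleared 0 line(s) (total 0); column heights now [0 7 6 2 3 0], max=7
Drop 5: O rot1 at col 0 lands with bottom-row=7; cleared 0 line(s) (total 0); column heights now [9 9 6 2 3 0], max=9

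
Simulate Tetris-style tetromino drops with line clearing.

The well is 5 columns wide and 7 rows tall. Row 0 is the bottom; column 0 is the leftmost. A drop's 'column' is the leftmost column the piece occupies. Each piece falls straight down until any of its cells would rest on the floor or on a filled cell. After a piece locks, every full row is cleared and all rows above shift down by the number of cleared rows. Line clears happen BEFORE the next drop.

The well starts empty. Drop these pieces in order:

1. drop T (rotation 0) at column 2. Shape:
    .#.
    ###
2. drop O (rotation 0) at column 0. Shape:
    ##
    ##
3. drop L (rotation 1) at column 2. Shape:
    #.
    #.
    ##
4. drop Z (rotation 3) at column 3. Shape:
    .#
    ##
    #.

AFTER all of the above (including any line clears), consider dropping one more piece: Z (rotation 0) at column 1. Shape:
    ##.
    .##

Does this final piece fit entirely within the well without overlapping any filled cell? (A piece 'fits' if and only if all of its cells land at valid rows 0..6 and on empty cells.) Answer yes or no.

Drop 1: T rot0 at col 2 lands with bottom-row=0; cleared 0 line(s) (total 0); column heights now [0 0 1 2 1], max=2
Drop 2: O rot0 at col 0 lands with bottom-row=0; cleared 1 line(s) (total 1); column heights now [1 1 0 1 0], max=1
Drop 3: L rot1 at col 2 lands with bottom-row=1; cleared 0 line(s) (total 1); column heights now [1 1 4 2 0], max=4
Drop 4: Z rot3 at col 3 lands with bottom-row=2; cleared 0 line(s) (total 1); column heights now [1 1 4 4 5], max=5
Test piece Z rot0 at col 1 (width 3): heights before test = [1 1 4 4 5]; fits = True

Answer: yes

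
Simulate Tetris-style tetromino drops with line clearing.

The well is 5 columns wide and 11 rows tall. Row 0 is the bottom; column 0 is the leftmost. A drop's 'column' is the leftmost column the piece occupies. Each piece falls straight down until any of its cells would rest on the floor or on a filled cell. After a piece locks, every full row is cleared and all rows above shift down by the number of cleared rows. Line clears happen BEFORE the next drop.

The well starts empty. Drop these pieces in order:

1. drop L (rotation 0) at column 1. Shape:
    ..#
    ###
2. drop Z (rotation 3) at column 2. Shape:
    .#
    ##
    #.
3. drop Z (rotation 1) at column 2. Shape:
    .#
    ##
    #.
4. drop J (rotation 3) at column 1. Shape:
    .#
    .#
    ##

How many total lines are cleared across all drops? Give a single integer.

Drop 1: L rot0 at col 1 lands with bottom-row=0; cleared 0 line(s) (total 0); column heights now [0 1 1 2 0], max=2
Drop 2: Z rot3 at col 2 lands with bottom-row=1; cleared 0 line(s) (total 0); column heights now [0 1 3 4 0], max=4
Drop 3: Z rot1 at col 2 lands with bottom-row=3; cleared 0 line(s) (total 0); column heights now [0 1 5 6 0], max=6
Drop 4: J rot3 at col 1 lands with bottom-row=5; cleared 0 line(s) (total 0); column heights now [0 6 8 6 0], max=8

Answer: 0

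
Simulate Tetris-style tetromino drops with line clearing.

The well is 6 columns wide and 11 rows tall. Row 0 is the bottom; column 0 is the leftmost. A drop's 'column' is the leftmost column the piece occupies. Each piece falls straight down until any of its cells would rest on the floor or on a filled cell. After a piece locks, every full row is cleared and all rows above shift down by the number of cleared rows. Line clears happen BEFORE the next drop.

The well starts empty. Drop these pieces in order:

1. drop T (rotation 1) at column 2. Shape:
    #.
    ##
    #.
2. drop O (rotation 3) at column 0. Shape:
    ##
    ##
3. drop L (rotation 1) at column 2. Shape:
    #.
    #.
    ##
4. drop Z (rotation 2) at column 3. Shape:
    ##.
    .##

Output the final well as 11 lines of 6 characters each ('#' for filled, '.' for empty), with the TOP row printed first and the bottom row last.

Drop 1: T rot1 at col 2 lands with bottom-row=0; cleared 0 line(s) (total 0); column heights now [0 0 3 2 0 0], max=3
Drop 2: O rot3 at col 0 lands with bottom-row=0; cleared 0 line(s) (total 0); column heights now [2 2 3 2 0 0], max=3
Drop 3: L rot1 at col 2 lands with bottom-row=3; cleared 0 line(s) (total 0); column heights now [2 2 6 4 0 0], max=6
Drop 4: Z rot2 at col 3 lands with bottom-row=3; cleared 0 line(s) (total 0); column heights now [2 2 6 5 5 4], max=6

Answer: ......
......
......
......
......
..#...
..###.
..####
..#...
####..
###...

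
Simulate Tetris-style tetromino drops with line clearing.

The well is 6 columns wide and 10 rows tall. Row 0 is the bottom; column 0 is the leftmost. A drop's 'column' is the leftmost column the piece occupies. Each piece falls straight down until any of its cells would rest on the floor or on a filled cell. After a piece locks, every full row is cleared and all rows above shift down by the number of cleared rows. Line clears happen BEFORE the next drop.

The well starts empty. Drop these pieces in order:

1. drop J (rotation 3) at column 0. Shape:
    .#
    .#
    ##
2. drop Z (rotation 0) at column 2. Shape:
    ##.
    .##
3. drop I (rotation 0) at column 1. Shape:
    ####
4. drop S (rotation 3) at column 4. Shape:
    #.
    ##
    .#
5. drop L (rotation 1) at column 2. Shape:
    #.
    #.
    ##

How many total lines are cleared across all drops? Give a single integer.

Drop 1: J rot3 at col 0 lands with bottom-row=0; cleared 0 line(s) (total 0); column heights now [1 3 0 0 0 0], max=3
Drop 2: Z rot0 at col 2 lands with bottom-row=0; cleared 0 line(s) (total 0); column heights now [1 3 2 2 1 0], max=3
Drop 3: I rot0 at col 1 lands with bottom-row=3; cleared 0 line(s) (total 0); column heights now [1 4 4 4 4 0], max=4
Drop 4: S rot3 at col 4 lands with bottom-row=3; cleared 0 line(s) (total 0); column heights now [1 4 4 4 6 5], max=6
Drop 5: L rot1 at col 2 lands with bottom-row=4; cleared 0 line(s) (total 0); column heights now [1 4 7 5 6 5], max=7

Answer: 0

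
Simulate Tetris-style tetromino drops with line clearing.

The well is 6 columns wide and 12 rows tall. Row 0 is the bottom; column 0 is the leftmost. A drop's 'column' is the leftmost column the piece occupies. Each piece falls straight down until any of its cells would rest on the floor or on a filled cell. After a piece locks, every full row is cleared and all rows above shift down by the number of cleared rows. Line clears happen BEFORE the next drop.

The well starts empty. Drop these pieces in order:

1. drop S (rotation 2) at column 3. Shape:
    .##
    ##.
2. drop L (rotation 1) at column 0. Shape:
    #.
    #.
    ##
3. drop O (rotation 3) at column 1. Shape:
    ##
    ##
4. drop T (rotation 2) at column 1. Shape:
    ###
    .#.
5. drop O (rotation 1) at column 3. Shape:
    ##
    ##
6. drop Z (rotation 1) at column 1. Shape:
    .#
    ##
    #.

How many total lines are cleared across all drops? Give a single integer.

Drop 1: S rot2 at col 3 lands with bottom-row=0; cleared 0 line(s) (total 0); column heights now [0 0 0 1 2 2], max=2
Drop 2: L rot1 at col 0 lands with bottom-row=0; cleared 0 line(s) (total 0); column heights now [3 1 0 1 2 2], max=3
Drop 3: O rot3 at col 1 lands with bottom-row=1; cleared 0 line(s) (total 0); column heights now [3 3 3 1 2 2], max=3
Drop 4: T rot2 at col 1 lands with bottom-row=3; cleared 0 line(s) (total 0); column heights now [3 5 5 5 2 2], max=5
Drop 5: O rot1 at col 3 lands with bottom-row=5; cleared 0 line(s) (total 0); column heights now [3 5 5 7 7 2], max=7
Drop 6: Z rot1 at col 1 lands with bottom-row=5; cleared 0 line(s) (total 0); column heights now [3 7 8 7 7 2], max=8

Answer: 0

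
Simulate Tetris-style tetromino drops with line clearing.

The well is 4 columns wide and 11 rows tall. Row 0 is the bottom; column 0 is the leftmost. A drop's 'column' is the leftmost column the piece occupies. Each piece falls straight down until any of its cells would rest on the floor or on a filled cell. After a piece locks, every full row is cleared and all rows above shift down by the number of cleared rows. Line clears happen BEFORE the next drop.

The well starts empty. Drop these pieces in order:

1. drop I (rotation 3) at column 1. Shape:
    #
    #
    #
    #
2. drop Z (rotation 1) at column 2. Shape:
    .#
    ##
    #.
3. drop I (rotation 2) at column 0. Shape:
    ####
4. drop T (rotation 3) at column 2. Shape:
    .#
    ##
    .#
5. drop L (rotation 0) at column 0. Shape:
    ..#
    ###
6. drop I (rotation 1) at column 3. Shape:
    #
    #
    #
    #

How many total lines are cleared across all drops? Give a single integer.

Answer: 2

Derivation:
Drop 1: I rot3 at col 1 lands with bottom-row=0; cleared 0 line(s) (total 0); column heights now [0 4 0 0], max=4
Drop 2: Z rot1 at col 2 lands with bottom-row=0; cleared 0 line(s) (total 0); column heights now [0 4 2 3], max=4
Drop 3: I rot2 at col 0 lands with bottom-row=4; cleared 1 line(s) (total 1); column heights now [0 4 2 3], max=4
Drop 4: T rot3 at col 2 lands with bottom-row=3; cleared 0 line(s) (total 1); column heights now [0 4 5 6], max=6
Drop 5: L rot0 at col 0 lands with bottom-row=5; cleared 1 line(s) (total 2); column heights now [0 4 6 5], max=6
Drop 6: I rot1 at col 3 lands with bottom-row=5; cleared 0 line(s) (total 2); column heights now [0 4 6 9], max=9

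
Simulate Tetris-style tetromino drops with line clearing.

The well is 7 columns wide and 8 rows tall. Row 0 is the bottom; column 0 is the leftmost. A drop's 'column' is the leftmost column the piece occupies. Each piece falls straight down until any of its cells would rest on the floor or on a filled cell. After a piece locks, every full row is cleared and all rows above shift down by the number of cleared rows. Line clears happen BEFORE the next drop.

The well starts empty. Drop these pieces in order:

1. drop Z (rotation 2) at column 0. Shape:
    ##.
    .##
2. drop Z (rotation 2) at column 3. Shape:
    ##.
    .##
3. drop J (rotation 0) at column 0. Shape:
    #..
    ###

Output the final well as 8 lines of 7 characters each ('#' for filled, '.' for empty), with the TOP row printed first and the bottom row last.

Answer: .......
.......
.......
.......
#......
###....
##.##..
.##.##.

Derivation:
Drop 1: Z rot2 at col 0 lands with bottom-row=0; cleared 0 line(s) (total 0); column heights now [2 2 1 0 0 0 0], max=2
Drop 2: Z rot2 at col 3 lands with bottom-row=0; cleared 0 line(s) (total 0); column heights now [2 2 1 2 2 1 0], max=2
Drop 3: J rot0 at col 0 lands with bottom-row=2; cleared 0 line(s) (total 0); column heights now [4 3 3 2 2 1 0], max=4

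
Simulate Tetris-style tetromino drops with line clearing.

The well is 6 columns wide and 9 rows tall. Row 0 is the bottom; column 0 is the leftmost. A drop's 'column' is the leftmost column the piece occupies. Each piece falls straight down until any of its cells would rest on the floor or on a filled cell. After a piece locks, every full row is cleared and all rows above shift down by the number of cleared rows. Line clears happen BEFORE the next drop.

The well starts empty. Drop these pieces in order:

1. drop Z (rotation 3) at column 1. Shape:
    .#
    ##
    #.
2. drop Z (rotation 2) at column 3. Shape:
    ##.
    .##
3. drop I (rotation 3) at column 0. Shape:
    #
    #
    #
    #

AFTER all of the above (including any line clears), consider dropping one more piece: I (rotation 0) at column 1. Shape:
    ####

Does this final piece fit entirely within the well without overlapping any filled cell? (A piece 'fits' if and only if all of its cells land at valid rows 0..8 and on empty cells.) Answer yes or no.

Answer: yes

Derivation:
Drop 1: Z rot3 at col 1 lands with bottom-row=0; cleared 0 line(s) (total 0); column heights now [0 2 3 0 0 0], max=3
Drop 2: Z rot2 at col 3 lands with bottom-row=0; cleared 0 line(s) (total 0); column heights now [0 2 3 2 2 1], max=3
Drop 3: I rot3 at col 0 lands with bottom-row=0; cleared 0 line(s) (total 0); column heights now [4 2 3 2 2 1], max=4
Test piece I rot0 at col 1 (width 4): heights before test = [4 2 3 2 2 1]; fits = True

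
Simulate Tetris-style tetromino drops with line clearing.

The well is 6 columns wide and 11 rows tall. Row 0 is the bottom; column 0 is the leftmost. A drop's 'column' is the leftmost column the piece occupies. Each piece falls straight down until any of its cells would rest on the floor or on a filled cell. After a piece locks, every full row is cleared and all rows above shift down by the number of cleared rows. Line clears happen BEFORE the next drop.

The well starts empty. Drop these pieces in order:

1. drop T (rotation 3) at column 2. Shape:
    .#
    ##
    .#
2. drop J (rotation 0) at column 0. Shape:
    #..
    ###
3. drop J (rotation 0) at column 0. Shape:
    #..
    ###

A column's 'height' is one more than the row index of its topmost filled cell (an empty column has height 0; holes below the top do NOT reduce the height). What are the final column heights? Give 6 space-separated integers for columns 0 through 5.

Drop 1: T rot3 at col 2 lands with bottom-row=0; cleared 0 line(s) (total 0); column heights now [0 0 2 3 0 0], max=3
Drop 2: J rot0 at col 0 lands with bottom-row=2; cleared 0 line(s) (total 0); column heights now [4 3 3 3 0 0], max=4
Drop 3: J rot0 at col 0 lands with bottom-row=4; cleared 0 line(s) (total 0); column heights now [6 5 5 3 0 0], max=6

Answer: 6 5 5 3 0 0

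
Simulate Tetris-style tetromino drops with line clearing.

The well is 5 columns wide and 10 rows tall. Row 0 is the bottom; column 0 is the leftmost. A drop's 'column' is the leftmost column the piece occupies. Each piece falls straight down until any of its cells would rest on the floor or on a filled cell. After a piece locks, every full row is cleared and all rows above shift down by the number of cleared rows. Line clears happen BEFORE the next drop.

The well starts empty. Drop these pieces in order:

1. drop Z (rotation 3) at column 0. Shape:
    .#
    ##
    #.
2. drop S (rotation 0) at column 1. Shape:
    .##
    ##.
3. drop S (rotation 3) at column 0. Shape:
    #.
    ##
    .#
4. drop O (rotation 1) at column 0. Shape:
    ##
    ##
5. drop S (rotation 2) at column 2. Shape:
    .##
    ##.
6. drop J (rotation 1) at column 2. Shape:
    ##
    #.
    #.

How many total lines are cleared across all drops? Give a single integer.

Drop 1: Z rot3 at col 0 lands with bottom-row=0; cleared 0 line(s) (total 0); column heights now [2 3 0 0 0], max=3
Drop 2: S rot0 at col 1 lands with bottom-row=3; cleared 0 line(s) (total 0); column heights now [2 4 5 5 0], max=5
Drop 3: S rot3 at col 0 lands with bottom-row=4; cleared 0 line(s) (total 0); column heights now [7 6 5 5 0], max=7
Drop 4: O rot1 at col 0 lands with bottom-row=7; cleared 0 line(s) (total 0); column heights now [9 9 5 5 0], max=9
Drop 5: S rot2 at col 2 lands with bottom-row=5; cleared 0 line(s) (total 0); column heights now [9 9 6 7 7], max=9
Drop 6: J rot1 at col 2 lands with bottom-row=6; cleared 0 line(s) (total 0); column heights now [9 9 9 9 7], max=9

Answer: 0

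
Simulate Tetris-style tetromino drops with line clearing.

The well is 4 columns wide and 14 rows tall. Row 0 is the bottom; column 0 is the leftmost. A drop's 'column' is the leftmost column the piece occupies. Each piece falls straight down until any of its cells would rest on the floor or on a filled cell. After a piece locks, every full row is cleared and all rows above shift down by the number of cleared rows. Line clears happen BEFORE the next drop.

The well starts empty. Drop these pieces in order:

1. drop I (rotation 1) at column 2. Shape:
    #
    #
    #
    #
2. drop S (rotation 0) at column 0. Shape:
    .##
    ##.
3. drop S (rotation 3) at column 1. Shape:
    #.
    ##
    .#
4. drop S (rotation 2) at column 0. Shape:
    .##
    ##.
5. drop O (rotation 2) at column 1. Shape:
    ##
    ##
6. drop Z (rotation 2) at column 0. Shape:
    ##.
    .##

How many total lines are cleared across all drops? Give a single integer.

Answer: 0

Derivation:
Drop 1: I rot1 at col 2 lands with bottom-row=0; cleared 0 line(s) (total 0); column heights now [0 0 4 0], max=4
Drop 2: S rot0 at col 0 lands with bottom-row=3; cleared 0 line(s) (total 0); column heights now [4 5 5 0], max=5
Drop 3: S rot3 at col 1 lands with bottom-row=5; cleared 0 line(s) (total 0); column heights now [4 8 7 0], max=8
Drop 4: S rot2 at col 0 lands with bottom-row=8; cleared 0 line(s) (total 0); column heights now [9 10 10 0], max=10
Drop 5: O rot2 at col 1 lands with bottom-row=10; cleared 0 line(s) (total 0); column heights now [9 12 12 0], max=12
Drop 6: Z rot2 at col 0 lands with bottom-row=12; cleared 0 line(s) (total 0); column heights now [14 14 13 0], max=14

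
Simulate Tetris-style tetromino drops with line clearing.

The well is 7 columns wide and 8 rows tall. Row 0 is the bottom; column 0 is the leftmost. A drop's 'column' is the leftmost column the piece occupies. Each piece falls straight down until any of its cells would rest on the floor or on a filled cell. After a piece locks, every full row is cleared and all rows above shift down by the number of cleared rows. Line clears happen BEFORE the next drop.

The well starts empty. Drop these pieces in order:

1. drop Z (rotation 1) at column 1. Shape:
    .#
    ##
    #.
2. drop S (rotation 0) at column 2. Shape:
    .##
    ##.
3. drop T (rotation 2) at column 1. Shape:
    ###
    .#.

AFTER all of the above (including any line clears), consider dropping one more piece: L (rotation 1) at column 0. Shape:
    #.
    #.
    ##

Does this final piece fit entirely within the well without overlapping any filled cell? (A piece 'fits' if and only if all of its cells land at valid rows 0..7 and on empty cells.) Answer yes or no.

Drop 1: Z rot1 at col 1 lands with bottom-row=0; cleared 0 line(s) (total 0); column heights now [0 2 3 0 0 0 0], max=3
Drop 2: S rot0 at col 2 lands with bottom-row=3; cleared 0 line(s) (total 0); column heights now [0 2 4 5 5 0 0], max=5
Drop 3: T rot2 at col 1 lands with bottom-row=4; cleared 0 line(s) (total 0); column heights now [0 6 6 6 5 0 0], max=6
Test piece L rot1 at col 0 (width 2): heights before test = [0 6 6 6 5 0 0]; fits = False

Answer: no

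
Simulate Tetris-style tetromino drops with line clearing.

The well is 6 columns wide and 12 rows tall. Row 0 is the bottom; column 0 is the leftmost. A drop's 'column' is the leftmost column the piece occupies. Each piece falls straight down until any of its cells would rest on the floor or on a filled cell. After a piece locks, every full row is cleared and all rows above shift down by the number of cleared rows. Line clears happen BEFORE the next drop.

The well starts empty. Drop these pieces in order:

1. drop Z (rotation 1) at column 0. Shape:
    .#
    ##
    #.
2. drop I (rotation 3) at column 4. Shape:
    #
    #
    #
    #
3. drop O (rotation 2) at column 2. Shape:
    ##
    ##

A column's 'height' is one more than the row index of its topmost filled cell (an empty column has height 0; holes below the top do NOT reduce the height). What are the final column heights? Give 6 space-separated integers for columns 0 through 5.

Answer: 2 3 2 2 4 0

Derivation:
Drop 1: Z rot1 at col 0 lands with bottom-row=0; cleared 0 line(s) (total 0); column heights now [2 3 0 0 0 0], max=3
Drop 2: I rot3 at col 4 lands with bottom-row=0; cleared 0 line(s) (total 0); column heights now [2 3 0 0 4 0], max=4
Drop 3: O rot2 at col 2 lands with bottom-row=0; cleared 0 line(s) (total 0); column heights now [2 3 2 2 4 0], max=4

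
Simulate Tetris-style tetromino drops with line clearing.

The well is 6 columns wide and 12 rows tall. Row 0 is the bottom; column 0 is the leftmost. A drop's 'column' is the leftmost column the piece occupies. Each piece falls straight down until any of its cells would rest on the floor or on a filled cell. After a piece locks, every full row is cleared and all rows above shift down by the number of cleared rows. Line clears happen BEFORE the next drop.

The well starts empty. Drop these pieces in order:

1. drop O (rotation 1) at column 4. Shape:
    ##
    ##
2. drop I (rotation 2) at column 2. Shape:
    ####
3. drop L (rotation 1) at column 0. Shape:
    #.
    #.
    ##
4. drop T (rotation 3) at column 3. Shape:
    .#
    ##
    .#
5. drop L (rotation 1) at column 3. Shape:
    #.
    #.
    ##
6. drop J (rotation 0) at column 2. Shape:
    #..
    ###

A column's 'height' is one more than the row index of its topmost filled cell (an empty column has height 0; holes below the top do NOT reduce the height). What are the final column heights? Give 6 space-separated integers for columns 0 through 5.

Answer: 3 1 11 10 10 3

Derivation:
Drop 1: O rot1 at col 4 lands with bottom-row=0; cleared 0 line(s) (total 0); column heights now [0 0 0 0 2 2], max=2
Drop 2: I rot2 at col 2 lands with bottom-row=2; cleared 0 line(s) (total 0); column heights now [0 0 3 3 3 3], max=3
Drop 3: L rot1 at col 0 lands with bottom-row=0; cleared 0 line(s) (total 0); column heights now [3 1 3 3 3 3], max=3
Drop 4: T rot3 at col 3 lands with bottom-row=3; cleared 0 line(s) (total 0); column heights now [3 1 3 5 6 3], max=6
Drop 5: L rot1 at col 3 lands with bottom-row=6; cleared 0 line(s) (total 0); column heights now [3 1 3 9 7 3], max=9
Drop 6: J rot0 at col 2 lands with bottom-row=9; cleared 0 line(s) (total 0); column heights now [3 1 11 10 10 3], max=11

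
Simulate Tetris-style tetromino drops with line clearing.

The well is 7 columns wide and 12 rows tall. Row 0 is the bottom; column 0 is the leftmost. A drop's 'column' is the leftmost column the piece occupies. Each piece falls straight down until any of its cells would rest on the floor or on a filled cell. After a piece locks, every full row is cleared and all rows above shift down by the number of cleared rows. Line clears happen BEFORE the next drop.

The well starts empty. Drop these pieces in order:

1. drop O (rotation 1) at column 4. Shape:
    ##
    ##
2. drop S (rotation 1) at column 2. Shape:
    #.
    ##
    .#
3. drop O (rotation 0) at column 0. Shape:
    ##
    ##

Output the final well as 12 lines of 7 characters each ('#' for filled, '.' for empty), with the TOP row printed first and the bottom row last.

Drop 1: O rot1 at col 4 lands with bottom-row=0; cleared 0 line(s) (total 0); column heights now [0 0 0 0 2 2 0], max=2
Drop 2: S rot1 at col 2 lands with bottom-row=0; cleared 0 line(s) (total 0); column heights now [0 0 3 2 2 2 0], max=3
Drop 3: O rot0 at col 0 lands with bottom-row=0; cleared 0 line(s) (total 0); column heights now [2 2 3 2 2 2 0], max=3

Answer: .......
.......
.......
.......
.......
.......
.......
.......
.......
..#....
######.
##.###.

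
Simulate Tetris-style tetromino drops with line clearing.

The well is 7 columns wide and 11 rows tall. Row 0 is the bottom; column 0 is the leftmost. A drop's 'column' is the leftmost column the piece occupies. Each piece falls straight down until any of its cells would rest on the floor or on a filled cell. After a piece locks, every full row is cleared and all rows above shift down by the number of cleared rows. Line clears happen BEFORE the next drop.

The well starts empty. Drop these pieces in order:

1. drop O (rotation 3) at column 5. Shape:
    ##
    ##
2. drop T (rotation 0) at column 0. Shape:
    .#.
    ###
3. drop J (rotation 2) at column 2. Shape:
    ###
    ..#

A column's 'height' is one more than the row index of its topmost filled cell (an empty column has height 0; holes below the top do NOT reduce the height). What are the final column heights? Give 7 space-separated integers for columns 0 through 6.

Answer: 1 2 2 2 2 2 2

Derivation:
Drop 1: O rot3 at col 5 lands with bottom-row=0; cleared 0 line(s) (total 0); column heights now [0 0 0 0 0 2 2], max=2
Drop 2: T rot0 at col 0 lands with bottom-row=0; cleared 0 line(s) (total 0); column heights now [1 2 1 0 0 2 2], max=2
Drop 3: J rot2 at col 2 lands with bottom-row=0; cleared 0 line(s) (total 0); column heights now [1 2 2 2 2 2 2], max=2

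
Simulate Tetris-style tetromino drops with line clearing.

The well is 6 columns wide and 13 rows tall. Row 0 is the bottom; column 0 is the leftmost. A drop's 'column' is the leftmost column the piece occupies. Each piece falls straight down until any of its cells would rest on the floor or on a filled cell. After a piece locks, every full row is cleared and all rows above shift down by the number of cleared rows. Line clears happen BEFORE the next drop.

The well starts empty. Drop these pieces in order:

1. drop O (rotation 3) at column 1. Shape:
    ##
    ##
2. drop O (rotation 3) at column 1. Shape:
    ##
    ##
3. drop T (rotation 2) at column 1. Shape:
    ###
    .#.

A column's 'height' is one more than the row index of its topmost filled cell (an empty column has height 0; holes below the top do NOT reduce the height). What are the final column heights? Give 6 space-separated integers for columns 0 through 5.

Answer: 0 6 6 6 0 0

Derivation:
Drop 1: O rot3 at col 1 lands with bottom-row=0; cleared 0 line(s) (total 0); column heights now [0 2 2 0 0 0], max=2
Drop 2: O rot3 at col 1 lands with bottom-row=2; cleared 0 line(s) (total 0); column heights now [0 4 4 0 0 0], max=4
Drop 3: T rot2 at col 1 lands with bottom-row=4; cleared 0 line(s) (total 0); column heights now [0 6 6 6 0 0], max=6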